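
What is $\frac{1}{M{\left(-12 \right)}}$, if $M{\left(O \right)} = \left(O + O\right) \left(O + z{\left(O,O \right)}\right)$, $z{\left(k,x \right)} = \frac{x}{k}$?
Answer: $\frac{1}{264} \approx 0.0037879$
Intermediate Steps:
$M{\left(O \right)} = 2 O \left(1 + O\right)$ ($M{\left(O \right)} = \left(O + O\right) \left(O + \frac{O}{O}\right) = 2 O \left(O + 1\right) = 2 O \left(1 + O\right)$)
$\frac{1}{M{\left(-12 \right)}} = \frac{1}{2 \left(-12\right) \left(1 - 12\right)} = \frac{1}{2 \left(-12\right) \left(-11\right)} = \frac{1}{264}$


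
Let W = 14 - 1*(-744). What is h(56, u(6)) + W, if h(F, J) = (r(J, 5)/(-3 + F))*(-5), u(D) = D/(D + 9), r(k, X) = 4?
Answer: 40154/53 ≈ 757.62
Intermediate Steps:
u(D) = D/(9 + D)
W = 758 (W = 14 + 744 = 758)
h(F, J) = -20/(-3 + F) (h(F, J) = (4/(-3 + F))*(-5) = -20/(-3 + F))
h(56, u(6)) + W = -20/(-3 + 56) + 758 = -20/53 + 758 = 40154/53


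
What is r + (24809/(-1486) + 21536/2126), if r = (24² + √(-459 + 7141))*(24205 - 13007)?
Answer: 10188601550945/1579618 + 11198*√6682 ≈ 7.3654e+6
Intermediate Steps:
r = 6450048 + 11198*√6682 (r = (576 + √6682)*11198 = 6450048 + 11198*√6682 ≈ 7.3654e+6)
r + (24809/(-1486) + 21536/2126) = (6450048 + 11198*√6682) + (24809/(-1486) + 21536/2126) = (6450048 + 11198*√6682) + (24809*(-1/1486) + 21536*(1/2126)) = (6450048 + 11198*√6682) + (-24809/1486 + 10768/1063) = (6450048 + 11198*√6682) - 10370719/1579618 = 10188601550945/1579618 + 11198*√6682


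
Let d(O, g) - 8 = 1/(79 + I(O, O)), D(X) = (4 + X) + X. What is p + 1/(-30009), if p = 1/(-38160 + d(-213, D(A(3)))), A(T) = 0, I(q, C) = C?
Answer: -3044525/51139027107 ≈ -5.9534e-5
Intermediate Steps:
D(X) = 4 + 2*X
d(O, g) = 8 + 1/(79 + O)
p = -134/5112369 (p = 1/(-38160 + (633 + 8*(-213))/(79 - 213)) = 1/(-38160 + (633 - 1704)/(-134)) = 1/(-38160 - 1/134*(-1071)) = 1/(-38160 + 1071/134) = 1/(-5112369/134) = -134/5112369 ≈ -2.6211e-5)
p + 1/(-30009) = -134/5112369 + 1/(-30009) = -134/5112369 - 1/30009 = -3044525/51139027107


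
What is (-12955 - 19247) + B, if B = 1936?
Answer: -30266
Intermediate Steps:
(-12955 - 19247) + B = (-12955 - 19247) + 1936 = -32202 + 1936 = -30266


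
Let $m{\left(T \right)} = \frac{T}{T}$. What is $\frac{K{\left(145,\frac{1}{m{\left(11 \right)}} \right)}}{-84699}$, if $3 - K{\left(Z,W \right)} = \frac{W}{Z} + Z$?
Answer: $\frac{20591}{12281355} \approx 0.0016766$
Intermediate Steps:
$m{\left(T \right)} = 1$
$K{\left(Z,W \right)} = 3 - Z - \frac{W}{Z}$ ($K{\left(Z,W \right)} = 3 - \left(\frac{W}{Z} + Z\right) = 3 - \left(Z + \frac{W}{Z}\right) = 3 - Z - \frac{W}{Z}$)
$\frac{K{\left(145,\frac{1}{m{\left(11 \right)}} \right)}}{-84699} = \frac{3 - 145 - \frac{1}{1 \cdot 145}}{-84699} = \left(3 - 145 - 1 \cdot \frac{1}{145}\right) \left(- \frac{1}{84699}\right) = \left(3 - 145 - \frac{1}{145}\right) \left(- \frac{1}{84699}\right) = \left(- \frac{20591}{145}\right) \left(- \frac{1}{84699}\right) = \frac{20591}{12281355}$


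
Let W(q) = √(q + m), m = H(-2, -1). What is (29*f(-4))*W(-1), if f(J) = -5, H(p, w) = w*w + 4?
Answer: -290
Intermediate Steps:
H(p, w) = 4 + w² (H(p, w) = w² + 4 = 4 + w²)
m = 5 (m = 4 + (-1)² = 4 + 1 = 5)
W(q) = √(5 + q) (W(q) = √(q + 5) = √(5 + q))
(29*f(-4))*W(-1) = (29*(-5))*√(5 - 1) = -145*√4 = -145*2 = -290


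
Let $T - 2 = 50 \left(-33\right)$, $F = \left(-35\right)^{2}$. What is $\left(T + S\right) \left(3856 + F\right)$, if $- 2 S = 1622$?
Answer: $-12494179$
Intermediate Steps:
$F = 1225$
$S = -811$ ($S = \left(- \frac{1}{2}\right) 1622 = -811$)
$T = -1648$ ($T = 2 + 50 \left(-33\right) = 2 - 1650 = -1648$)
$\left(T + S\right) \left(3856 + F\right) = \left(-1648 - 811\right) \left(3856 + 1225\right) = \left(-2459\right) 5081 = -12494179$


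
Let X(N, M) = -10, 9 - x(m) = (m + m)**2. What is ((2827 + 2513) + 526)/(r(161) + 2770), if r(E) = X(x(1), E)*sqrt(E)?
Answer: 812441/382840 + 2933*sqrt(161)/382840 ≈ 2.2194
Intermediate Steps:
x(m) = 9 - 4*m**2 (x(m) = 9 - (m + m)**2 = 9 - (2*m)**2 = 9 - 4*m**2)
r(E) = -10*sqrt(E)
((2827 + 2513) + 526)/(r(161) + 2770) = ((2827 + 2513) + 526)/(-10*sqrt(161) + 2770) = (5340 + 526)/(2770 - 10*sqrt(161)) = 5866/(2770 - 10*sqrt(161))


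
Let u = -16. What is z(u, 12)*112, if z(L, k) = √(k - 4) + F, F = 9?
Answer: 1008 + 224*√2 ≈ 1324.8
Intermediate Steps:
z(L, k) = 9 + √(-4 + k) (z(L, k) = √(k - 4) + 9 = √(-4 + k) + 9 = 9 + √(-4 + k))
z(u, 12)*112 = (9 + √(-4 + 12))*112 = (9 + √8)*112 = (9 + 2*√2)*112 = 1008 + 224*√2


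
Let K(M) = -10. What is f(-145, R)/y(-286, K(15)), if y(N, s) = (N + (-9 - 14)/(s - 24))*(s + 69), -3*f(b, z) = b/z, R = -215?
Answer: 986/73834311 ≈ 1.3354e-5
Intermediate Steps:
f(b, z) = -b/(3*z)
y(N, s) = (69 + s)*(N - 23/(-24 + s)) (y(N, s) = (N - 23/(-24 + s))*(69 + s) = (69 + s)*(N - 23/(-24 + s)))
f(-145, R)/y(-286, K(15)) = (-⅓*(-145)/(-215))/(((-1587 - 1656*(-286) - 23*(-10) - 286*(-10)² + 45*(-286)*(-10))/(-24 - 10))) = (-⅓*(-145)*(-1/215))/(((-1587 + 473616 + 230 - 286*100 + 128700)/(-34))) = -29*(-34/(-1587 + 473616 + 230 - 28600 + 128700))/129 = -29/(129*((-1/34*572359))) = -29/(129*(-572359/34)) = -29/129*(-34/572359) = 986/73834311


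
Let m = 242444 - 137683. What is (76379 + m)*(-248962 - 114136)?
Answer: -65771571720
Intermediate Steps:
m = 104761
(76379 + m)*(-248962 - 114136) = (76379 + 104761)*(-248962 - 114136) = 181140*(-363098) = -65771571720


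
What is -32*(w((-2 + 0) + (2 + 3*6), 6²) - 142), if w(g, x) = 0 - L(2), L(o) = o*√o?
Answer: 4544 + 64*√2 ≈ 4634.5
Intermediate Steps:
L(o) = o^(3/2)
w(g, x) = -2*√2 (w(g, x) = 0 - 2^(3/2) = 0 - 2*√2 = -2*√2)
-32*(w((-2 + 0) + (2 + 3*6), 6²) - 142) = -32*(-2*√2 - 142) = -32*(-142 - 2*√2) = 4544 + 64*√2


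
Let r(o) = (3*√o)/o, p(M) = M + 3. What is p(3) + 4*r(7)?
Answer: 6 + 12*√7/7 ≈ 10.536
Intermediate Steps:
p(M) = 3 + M
r(o) = 3/√o
p(3) + 4*r(7) = (3 + 3) + 4*(3/√7) = 6 + 4*(3*(√7/7)) = 6 + 4*(3*√7/7) = 6 + 12*√7/7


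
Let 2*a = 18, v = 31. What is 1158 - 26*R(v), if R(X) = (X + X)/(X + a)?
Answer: 11177/10 ≈ 1117.7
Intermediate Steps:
a = 9 (a = (½)*18 = 9)
R(X) = 2*X/(9 + X) (R(X) = (X + X)/(X + 9) = (2*X)/(9 + X) = 2*X/(9 + X))
1158 - 26*R(v) = 1158 - 52*31/(9 + 31) = 1158 - 52*31/40 = 1158 - 26*31/20 = 1158 - 403/10 = 11177/10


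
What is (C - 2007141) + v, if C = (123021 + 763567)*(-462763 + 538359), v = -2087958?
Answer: 67018411349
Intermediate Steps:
C = 67022506448 (C = 886588*75596 = 67022506448)
(C - 2007141) + v = (67022506448 - 2007141) - 2087958 = 67020499307 - 2087958 = 67018411349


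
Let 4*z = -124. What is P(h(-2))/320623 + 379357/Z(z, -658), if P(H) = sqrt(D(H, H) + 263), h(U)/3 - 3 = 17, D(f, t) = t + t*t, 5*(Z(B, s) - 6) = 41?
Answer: 1896785/71 + sqrt(3923)/320623 ≈ 26715.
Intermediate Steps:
z = -31 (z = (1/4)*(-124) = -31)
Z(B, s) = 71/5 (Z(B, s) = 6 + (1/5)*41 = 6 + 41/5 = 71/5)
D(f, t) = t + t**2
h(U) = 60 (h(U) = 9 + 3*17 = 9 + 51 = 60)
P(H) = sqrt(263 + H*(1 + H)) (P(H) = sqrt(H*(1 + H) + 263) = sqrt(263 + H*(1 + H)))
P(h(-2))/320623 + 379357/Z(z, -658) = sqrt(263 + 60*(1 + 60))/320623 + 379357/(71/5) = sqrt(263 + 60*61)*(1/320623) + 379357*(5/71) = sqrt(263 + 3660)*(1/320623) + 1896785/71 = sqrt(3923)*(1/320623) + 1896785/71 = sqrt(3923)/320623 + 1896785/71 = 1896785/71 + sqrt(3923)/320623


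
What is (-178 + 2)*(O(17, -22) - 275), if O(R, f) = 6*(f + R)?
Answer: 53680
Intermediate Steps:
O(R, f) = 6*R + 6*f (O(R, f) = 6*(R + f) = 6*R + 6*f)
(-178 + 2)*(O(17, -22) - 275) = (-178 + 2)*((6*17 + 6*(-22)) - 275) = -176*((102 - 132) - 275) = -176*(-30 - 275) = -176*(-305) = 53680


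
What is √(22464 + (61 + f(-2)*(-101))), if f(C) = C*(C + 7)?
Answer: 3*√2615 ≈ 153.41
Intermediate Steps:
f(C) = C*(7 + C)
√(22464 + (61 + f(-2)*(-101))) = √(22464 + (61 - 2*(7 - 2)*(-101))) = √(22464 + (61 - 2*5*(-101))) = √(22464 + (61 - 10*(-101))) = √(22464 + (61 + 1010)) = √(22464 + 1071) = √23535 = 3*√2615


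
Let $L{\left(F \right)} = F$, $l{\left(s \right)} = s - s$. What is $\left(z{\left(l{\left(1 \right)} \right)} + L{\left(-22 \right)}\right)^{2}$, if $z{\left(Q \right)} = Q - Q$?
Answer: $484$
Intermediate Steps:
$l{\left(s \right)} = 0$
$z{\left(Q \right)} = 0$
$\left(z{\left(l{\left(1 \right)} \right)} + L{\left(-22 \right)}\right)^{2} = \left(0 - 22\right)^{2} = \left(-22\right)^{2} = 484$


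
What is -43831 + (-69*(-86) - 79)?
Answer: -37976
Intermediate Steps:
-43831 + (-69*(-86) - 79) = -43831 + (5934 - 79) = -43831 + 5855 = -37976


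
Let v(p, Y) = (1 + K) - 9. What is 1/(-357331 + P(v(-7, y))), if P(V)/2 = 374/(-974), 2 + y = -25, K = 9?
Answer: -487/174020571 ≈ -2.7985e-6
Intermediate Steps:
y = -27 (y = -2 - 25 = -27)
v(p, Y) = 1 (v(p, Y) = (1 + 9) - 9 = 10 - 9 = 1)
P(V) = -374/487 (P(V) = 2*(374/(-974)) = 2*(374*(-1/974)) = 2*(-187/487) = -374/487)
1/(-357331 + P(v(-7, y))) = 1/(-357331 - 374/487) = 1/(-174020571/487) = -487/174020571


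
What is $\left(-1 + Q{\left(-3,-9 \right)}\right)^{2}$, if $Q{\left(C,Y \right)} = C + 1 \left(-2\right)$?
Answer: $36$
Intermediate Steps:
$Q{\left(C,Y \right)} = -2 + C$ ($Q{\left(C,Y \right)} = C - 2 = -2 + C$)
$\left(-1 + Q{\left(-3,-9 \right)}\right)^{2} = \left(-1 - 5\right)^{2} = \left(-6\right)^{2} = 36$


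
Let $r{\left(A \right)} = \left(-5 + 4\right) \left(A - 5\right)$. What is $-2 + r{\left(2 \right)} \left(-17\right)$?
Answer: $-53$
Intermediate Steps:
$r{\left(A \right)} = 5 - A$ ($r{\left(A \right)} = - (-5 + A) = 5 - A$)
$-2 + r{\left(2 \right)} \left(-17\right) = -2 + \left(5 - 2\right) \left(-17\right) = -2 + 3 \left(-17\right) = -2 - 51 = -53$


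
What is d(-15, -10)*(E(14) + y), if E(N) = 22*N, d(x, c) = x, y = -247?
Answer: -915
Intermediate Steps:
d(-15, -10)*(E(14) + y) = -15*(22*14 - 247) = -15*(308 - 247) = -15*61 = -915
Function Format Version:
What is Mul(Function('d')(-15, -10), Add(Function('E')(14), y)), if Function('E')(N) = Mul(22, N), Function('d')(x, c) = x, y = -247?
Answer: -915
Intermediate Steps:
Mul(Function('d')(-15, -10), Add(Function('E')(14), y)) = Mul(-15, Add(Mul(22, 14), -247)) = Mul(-15, Add(308, -247)) = Mul(-15, 61) = -915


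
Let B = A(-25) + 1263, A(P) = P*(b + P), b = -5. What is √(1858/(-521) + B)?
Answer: √545442715/521 ≈ 44.827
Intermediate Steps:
A(P) = P*(-5 + P)
B = 2013 (B = -25*(-5 - 25) + 1263 = -25*(-30) + 1263 = 750 + 1263 = 2013)
√(1858/(-521) + B) = √(1858/(-521) + 2013) = √(1858*(-1/521) + 2013) = √(-1858/521 + 2013) = √(1046915/521) = √545442715/521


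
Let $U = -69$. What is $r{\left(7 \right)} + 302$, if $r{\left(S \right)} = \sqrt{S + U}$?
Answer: $302 + i \sqrt{62} \approx 302.0 + 7.874 i$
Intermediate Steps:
$r{\left(S \right)} = \sqrt{-69 + S}$ ($r{\left(S \right)} = \sqrt{S - 69} = \sqrt{-69 + S}$)
$r{\left(7 \right)} + 302 = \sqrt{-69 + 7} + 302 = \sqrt{-62} + 302 = i \sqrt{62} + 302 = 302 + i \sqrt{62}$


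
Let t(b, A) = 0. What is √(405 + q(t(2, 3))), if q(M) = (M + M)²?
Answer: 9*√5 ≈ 20.125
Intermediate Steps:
q(M) = 4*M² (q(M) = (2*M)² = 4*M²)
√(405 + q(t(2, 3))) = √(405 + 4*0²) = √(405 + 4*0) = √(405 + 0) = √405 = 9*√5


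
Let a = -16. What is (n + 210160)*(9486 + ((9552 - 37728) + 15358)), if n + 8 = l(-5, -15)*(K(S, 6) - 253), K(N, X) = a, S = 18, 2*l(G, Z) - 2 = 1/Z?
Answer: -10490400494/15 ≈ -6.9936e+8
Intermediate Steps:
l(G, Z) = 1 + 1/(2*Z)
K(N, X) = -16
n = -8041/30 (n = -8 + ((½ - 15)/(-15))*(-16 - 253) = -8 - 1/15*(-29/2)*(-269) = -8 + (29/30)*(-269) = -8 - 7801/30 = -8041/30 ≈ -268.03)
(n + 210160)*(9486 + ((9552 - 37728) + 15358)) = (-8041/30 + 210160)*(9486 + ((9552 - 37728) + 15358)) = 6296759*(9486 + (-28176 + 15358))/30 = 6296759*(9486 - 12818)/30 = (6296759/30)*(-3332) = -10490400494/15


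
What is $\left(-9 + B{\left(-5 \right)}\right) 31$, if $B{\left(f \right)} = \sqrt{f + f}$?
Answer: $-279 + 31 i \sqrt{10} \approx -279.0 + 98.031 i$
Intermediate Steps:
$B{\left(f \right)} = \sqrt{2} \sqrt{f}$ ($B{\left(f \right)} = \sqrt{2 f} = \sqrt{2} \sqrt{f}$)
$\left(-9 + B{\left(-5 \right)}\right) 31 = \left(-9 + \sqrt{2} \sqrt{-5}\right) 31 = \left(-9 + \sqrt{2} i \sqrt{5}\right) 31 = \left(-9 + i \sqrt{10}\right) 31 = -279 + 31 i \sqrt{10}$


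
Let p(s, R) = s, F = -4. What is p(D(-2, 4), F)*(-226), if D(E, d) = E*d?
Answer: 1808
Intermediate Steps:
p(D(-2, 4), F)*(-226) = -2*4*(-226) = -8*(-226) = 1808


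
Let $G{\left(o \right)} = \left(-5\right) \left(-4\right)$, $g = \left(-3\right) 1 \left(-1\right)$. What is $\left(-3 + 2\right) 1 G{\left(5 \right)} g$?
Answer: $-60$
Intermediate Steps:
$g = 3$ ($g = \left(-3\right) \left(-1\right) = 3$)
$G{\left(o \right)} = 20$
$\left(-3 + 2\right) 1 G{\left(5 \right)} g = \left(-3 + 2\right) 1 \cdot 20 \cdot 3 = \left(-1\right) 1 \cdot 20 \cdot 3 = \left(-1\right) 20 \cdot 3 = \left(-20\right) 3 = -60$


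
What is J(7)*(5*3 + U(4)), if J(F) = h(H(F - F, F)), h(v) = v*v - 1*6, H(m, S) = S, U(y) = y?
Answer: 817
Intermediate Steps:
h(v) = -6 + v² (h(v) = v² - 6 = -6 + v²)
J(F) = -6 + F²
J(7)*(5*3 + U(4)) = (-6 + 7²)*(5*3 + 4) = (-6 + 49)*(15 + 4) = 43*19 = 817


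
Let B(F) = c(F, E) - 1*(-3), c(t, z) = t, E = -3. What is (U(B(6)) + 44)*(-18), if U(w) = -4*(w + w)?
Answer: 504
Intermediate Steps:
B(F) = 3 + F (B(F) = F - 1*(-3) = F + 3 = 3 + F)
U(w) = -8*w
(U(B(6)) + 44)*(-18) = (-8*(3 + 6) + 44)*(-18) = (-8*9 + 44)*(-18) = (-72 + 44)*(-18) = -28*(-18) = 504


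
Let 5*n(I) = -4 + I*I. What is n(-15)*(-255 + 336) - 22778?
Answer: -95989/5 ≈ -19198.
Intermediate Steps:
n(I) = -⅘ + I²/5 (n(I) = (-4 + I*I)/5 = (-4 + I²)/5 = -⅘ + I²/5)
n(-15)*(-255 + 336) - 22778 = (-⅘ + (⅕)*(-15)²)*(-255 + 336) - 22778 = (-⅘ + (⅕)*225)*81 - 22778 = (-⅘ + 45)*81 - 22778 = (221/5)*81 - 22778 = 17901/5 - 22778 = -95989/5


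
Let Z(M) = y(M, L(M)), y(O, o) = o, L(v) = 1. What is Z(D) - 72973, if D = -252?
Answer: -72972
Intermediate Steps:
Z(M) = 1
Z(D) - 72973 = 1 - 72973 = -72972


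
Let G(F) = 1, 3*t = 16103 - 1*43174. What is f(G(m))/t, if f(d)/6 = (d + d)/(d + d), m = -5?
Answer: -18/27071 ≈ -0.00066492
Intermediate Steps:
t = -27071/3 (t = (16103 - 1*43174)/3 = (16103 - 43174)/3 = (⅓)*(-27071) = -27071/3 ≈ -9023.7)
f(d) = 6 (f(d) = 6*((d + d)/(d + d)) = 6*((2*d)/((2*d))) = 6*((2*d)*(1/(2*d))) = 6*1 = 6)
f(G(m))/t = 6/(-27071/3) = 6*(-3/27071) = -18/27071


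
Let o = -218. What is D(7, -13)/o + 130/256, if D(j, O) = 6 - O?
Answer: 5869/13952 ≈ 0.42066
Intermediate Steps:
D(7, -13)/o + 130/256 = (6 - 1*(-13))/(-218) + 130/256 = (6 + 13)*(-1/218) + 130*(1/256) = 19*(-1/218) + 65/128 = -19/218 + 65/128 = 5869/13952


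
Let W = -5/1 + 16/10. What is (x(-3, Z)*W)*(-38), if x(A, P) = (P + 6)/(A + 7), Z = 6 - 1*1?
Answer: 3553/10 ≈ 355.30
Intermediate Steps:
Z = 5 (Z = 6 - 1 = 5)
W = -17/5 (W = -5*1 + 16*(⅒) = -5 + 8/5 = -17/5 ≈ -3.4000)
x(A, P) = (6 + P)/(7 + A)
(x(-3, Z)*W)*(-38) = (((6 + 5)/(7 - 3))*(-17/5))*(-38) = ((11/4)*(-17/5))*(-38) = -187/20*(-38) = 3553/10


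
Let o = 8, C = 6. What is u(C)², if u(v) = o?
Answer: 64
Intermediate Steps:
u(v) = 8
u(C)² = 8² = 64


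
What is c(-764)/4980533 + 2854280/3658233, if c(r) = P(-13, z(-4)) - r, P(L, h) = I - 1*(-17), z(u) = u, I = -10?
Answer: 14218656228883/18219950178189 ≈ 0.78039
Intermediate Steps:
P(L, h) = 7 (P(L, h) = -10 - 1*(-17) = -10 + 17 = 7)
c(r) = 7 - r
c(-764)/4980533 + 2854280/3658233 = (7 - 1*(-764))/4980533 + 2854280/3658233 = (7 + 764)*(1/4980533) + 2854280*(1/3658233) = 771*(1/4980533) + 2854280/3658233 = 771/4980533 + 2854280/3658233 = 14218656228883/18219950178189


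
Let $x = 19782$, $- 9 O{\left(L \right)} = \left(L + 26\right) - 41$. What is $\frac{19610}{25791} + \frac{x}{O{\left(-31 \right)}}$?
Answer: $\frac{2296340059}{593193} \approx 3871.2$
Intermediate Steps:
$O{\left(L \right)} = \frac{5}{3} - \frac{L}{9}$ ($O{\left(L \right)} = - \frac{\left(L + 26\right) - 41}{9} = - \frac{\left(26 + L\right) - 41}{9} = - \frac{-15 + L}{9} = \frac{5}{3} - \frac{L}{9}$)
$\frac{19610}{25791} + \frac{x}{O{\left(-31 \right)}} = \frac{19610}{25791} + \frac{19782}{\frac{5}{3} - - \frac{31}{9}} = 19610 \cdot \frac{1}{25791} + \frac{19782}{\frac{5}{3} + \frac{31}{9}} = \frac{19610}{25791} + \frac{19782}{\frac{46}{9}} = \frac{19610}{25791} + 19782 \cdot \frac{9}{46} = \frac{19610}{25791} + \frac{89019}{23} = \frac{2296340059}{593193}$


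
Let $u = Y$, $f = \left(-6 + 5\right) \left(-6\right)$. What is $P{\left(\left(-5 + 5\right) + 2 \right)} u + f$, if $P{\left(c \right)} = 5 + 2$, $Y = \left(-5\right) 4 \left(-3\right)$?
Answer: $426$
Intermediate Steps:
$Y = 60$ ($Y = \left(-20\right) \left(-3\right) = 60$)
$P{\left(c \right)} = 7$
$f = 6$ ($f = \left(-1\right) \left(-6\right) = 6$)
$u = 60$
$P{\left(\left(-5 + 5\right) + 2 \right)} u + f = 7 \cdot 60 + 6 = 420 + 6 = 426$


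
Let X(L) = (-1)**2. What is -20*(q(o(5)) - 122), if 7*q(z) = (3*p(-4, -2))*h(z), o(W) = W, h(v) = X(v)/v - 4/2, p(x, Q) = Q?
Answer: 16864/7 ≈ 2409.1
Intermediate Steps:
X(L) = 1
h(v) = -2 + 1/v (h(v) = 1/v - 4/2 = 1/v - 4*1/2 = 1/v - 2 = -2 + 1/v)
q(z) = 12/7 - 6/(7*z) (q(z) = ((3*(-2))*(-2 + 1/z))/7 = (-6*(-2 + 1/z))/7 = (12 - 6/z)/7 = 12/7 - 6/(7*z))
-20*(q(o(5)) - 122) = -20*((6/7)*(-1 + 2*5)/5 - 122) = -20*((6/7)*(1/5)*(-1 + 10) - 122) = -20*((6/7)*(1/5)*9 - 122) = -20*(54/35 - 122) = -20*(-4216/35) = 16864/7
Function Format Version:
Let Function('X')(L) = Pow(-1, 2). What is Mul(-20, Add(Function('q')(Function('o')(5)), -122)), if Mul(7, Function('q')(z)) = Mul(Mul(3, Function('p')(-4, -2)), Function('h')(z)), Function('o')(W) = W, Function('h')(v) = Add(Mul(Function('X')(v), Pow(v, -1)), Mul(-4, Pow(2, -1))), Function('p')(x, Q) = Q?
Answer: Rational(16864, 7) ≈ 2409.1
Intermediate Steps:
Function('X')(L) = 1
Function('h')(v) = Add(-2, Pow(v, -1)) (Function('h')(v) = Add(Mul(1, Pow(v, -1)), Mul(-4, Pow(2, -1))) = Add(Pow(v, -1), Mul(-4, Rational(1, 2))) = Add(Pow(v, -1), -2) = Add(-2, Pow(v, -1)))
Function('q')(z) = Add(Rational(12, 7), Mul(Rational(-6, 7), Pow(z, -1))) (Function('q')(z) = Mul(Rational(1, 7), Mul(Mul(3, -2), Add(-2, Pow(z, -1)))) = Mul(Rational(1, 7), Mul(-6, Add(-2, Pow(z, -1)))) = Mul(Rational(1, 7), Add(12, Mul(-6, Pow(z, -1)))) = Add(Rational(12, 7), Mul(Rational(-6, 7), Pow(z, -1))))
Mul(-20, Add(Function('q')(Function('o')(5)), -122)) = Mul(-20, Add(Mul(Rational(6, 7), Pow(5, -1), Add(-1, Mul(2, 5))), -122)) = Mul(-20, Add(Mul(Rational(6, 7), Rational(1, 5), Add(-1, 10)), -122)) = Mul(-20, Add(Mul(Rational(6, 7), Rational(1, 5), 9), -122)) = Mul(-20, Add(Rational(54, 35), -122)) = Mul(-20, Rational(-4216, 35)) = Rational(16864, 7)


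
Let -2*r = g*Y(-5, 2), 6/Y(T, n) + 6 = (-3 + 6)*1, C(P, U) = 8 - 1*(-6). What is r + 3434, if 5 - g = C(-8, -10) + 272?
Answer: 3153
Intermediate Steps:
C(P, U) = 14 (C(P, U) = 8 + 6 = 14)
Y(T, n) = -2 (Y(T, n) = 6/(-6 + (-3 + 6)*1) = 6/(-6 + 3*1) = 6/(-6 + 3) = 6/(-3) = 6*(-⅓) = -2)
g = -281 (g = 5 - (14 + 272) = 5 - 1*286 = 5 - 286 = -281)
r = -281 (r = -(-281)*(-2)/2 = -½*562 = -281)
r + 3434 = -281 + 3434 = 3153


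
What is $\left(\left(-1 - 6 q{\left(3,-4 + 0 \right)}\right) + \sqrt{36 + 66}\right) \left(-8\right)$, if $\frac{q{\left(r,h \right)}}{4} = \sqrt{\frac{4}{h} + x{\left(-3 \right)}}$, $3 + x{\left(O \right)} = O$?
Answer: $8 - 8 \sqrt{102} + 192 i \sqrt{7} \approx -72.796 + 507.98 i$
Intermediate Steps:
$x{\left(O \right)} = -3 + O$
$q{\left(r,h \right)} = 4 \sqrt{-6 + \frac{4}{h}}$ ($q{\left(r,h \right)} = 4 \sqrt{\frac{4}{h} - 6} = 4 \sqrt{-6 + \frac{4}{h}}$)
$\left(\left(-1 - 6 q{\left(3,-4 + 0 \right)}\right) + \sqrt{36 + 66}\right) \left(-8\right) = \left(\left(-1 - 6 \cdot 4 \sqrt{-6 + \frac{4}{-4 + 0}}\right) + \sqrt{36 + 66}\right) \left(-8\right) = \left(\left(-1 - 6 \cdot 4 \sqrt{-6 + \frac{4}{-4}}\right) + \sqrt{102}\right) \left(-8\right) = \left(\left(-1 - 6 \cdot 4 \sqrt{-6 + 4 \left(- \frac{1}{4}\right)}\right) + \sqrt{102}\right) \left(-8\right) = \left(\left(-1 - 6 \cdot 4 \sqrt{-6 - 1}\right) + \sqrt{102}\right) \left(-8\right) = \left(\left(-1 - 6 \cdot 4 \sqrt{-7}\right) + \sqrt{102}\right) \left(-8\right) = \left(\left(-1 - 6 \cdot 4 i \sqrt{7}\right) + \sqrt{102}\right) \left(-8\right) = \left(\left(-1 - 24 i \sqrt{7}\right) + \sqrt{102}\right) \left(-8\right) = \left(-1 + \sqrt{102} - 24 i \sqrt{7}\right) \left(-8\right) = 8 - 8 \sqrt{102} + 192 i \sqrt{7}$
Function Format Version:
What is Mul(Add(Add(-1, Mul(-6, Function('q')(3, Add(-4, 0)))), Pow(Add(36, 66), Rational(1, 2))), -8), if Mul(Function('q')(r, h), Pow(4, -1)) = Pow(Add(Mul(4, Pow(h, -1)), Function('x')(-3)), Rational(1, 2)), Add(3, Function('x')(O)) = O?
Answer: Add(8, Mul(-8, Pow(102, Rational(1, 2))), Mul(192, I, Pow(7, Rational(1, 2)))) ≈ Add(-72.796, Mul(507.98, I))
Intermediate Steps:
Function('x')(O) = Add(-3, O)
Function('q')(r, h) = Mul(4, Pow(Add(-6, Mul(4, Pow(h, -1))), Rational(1, 2))) (Function('q')(r, h) = Mul(4, Pow(Add(Mul(4, Pow(h, -1)), Add(-3, -3)), Rational(1, 2))) = Mul(4, Pow(Add(Mul(4, Pow(h, -1)), -6), Rational(1, 2))) = Mul(4, Pow(Add(-6, Mul(4, Pow(h, -1))), Rational(1, 2))))
Mul(Add(Add(-1, Mul(-6, Function('q')(3, Add(-4, 0)))), Pow(Add(36, 66), Rational(1, 2))), -8) = Mul(Add(Add(-1, Mul(-6, Mul(4, Pow(Add(-6, Mul(4, Pow(Add(-4, 0), -1))), Rational(1, 2))))), Pow(Add(36, 66), Rational(1, 2))), -8) = Mul(Add(Add(-1, Mul(-6, Mul(4, Pow(Add(-6, Mul(4, Pow(-4, -1))), Rational(1, 2))))), Pow(102, Rational(1, 2))), -8) = Mul(Add(Add(-1, Mul(-6, Mul(4, Pow(Add(-6, Mul(4, Rational(-1, 4))), Rational(1, 2))))), Pow(102, Rational(1, 2))), -8) = Mul(Add(Add(-1, Mul(-6, Mul(4, Pow(Add(-6, -1), Rational(1, 2))))), Pow(102, Rational(1, 2))), -8) = Mul(Add(Add(-1, Mul(-6, Mul(4, Pow(-7, Rational(1, 2))))), Pow(102, Rational(1, 2))), -8) = Mul(Add(Add(-1, Mul(-6, Mul(4, Mul(I, Pow(7, Rational(1, 2)))))), Pow(102, Rational(1, 2))), -8) = Mul(Add(Add(-1, Mul(-6, Mul(4, I, Pow(7, Rational(1, 2))))), Pow(102, Rational(1, 2))), -8) = Mul(Add(Add(-1, Mul(-24, I, Pow(7, Rational(1, 2)))), Pow(102, Rational(1, 2))), -8) = Mul(Add(-1, Pow(102, Rational(1, 2)), Mul(-24, I, Pow(7, Rational(1, 2)))), -8) = Add(8, Mul(-8, Pow(102, Rational(1, 2))), Mul(192, I, Pow(7, Rational(1, 2))))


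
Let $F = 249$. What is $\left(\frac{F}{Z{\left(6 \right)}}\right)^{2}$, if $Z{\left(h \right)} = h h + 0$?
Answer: $\frac{6889}{144} \approx 47.84$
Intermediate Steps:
$Z{\left(h \right)} = h^{2}$ ($Z{\left(h \right)} = h^{2} + 0 = h^{2}$)
$\left(\frac{F}{Z{\left(6 \right)}}\right)^{2} = \left(\frac{249}{6^{2}}\right)^{2} = \left(\frac{249}{36}\right)^{2} = \left(249 \cdot \frac{1}{36}\right)^{2} = \left(\frac{83}{12}\right)^{2} = \frac{6889}{144}$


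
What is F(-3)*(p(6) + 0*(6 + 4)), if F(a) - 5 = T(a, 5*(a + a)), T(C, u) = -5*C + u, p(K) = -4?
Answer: 40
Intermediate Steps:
T(C, u) = u - 5*C
F(a) = 5 + 5*a (F(a) = 5 + (5*(a + a) - 5*a) = 5 + (5*(2*a) - 5*a) = 5 + (10*a - 5*a) = 5 + 5*a)
F(-3)*(p(6) + 0*(6 + 4)) = (5 + 5*(-3))*(-4 + 0*(6 + 4)) = (5 - 15)*(-4 + 0*10) = -10*(-4 + 0) = -10*(-4) = 40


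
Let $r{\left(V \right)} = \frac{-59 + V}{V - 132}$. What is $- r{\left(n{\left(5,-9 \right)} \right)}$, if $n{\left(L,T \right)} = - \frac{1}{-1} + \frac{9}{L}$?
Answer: $- \frac{281}{646} \approx -0.43498$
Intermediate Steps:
$n{\left(L,T \right)} = 1 + \frac{9}{L}$ ($n{\left(L,T \right)} = \left(-1\right) \left(-1\right) + \frac{9}{L} = 1 + \frac{9}{L}$)
$r{\left(V \right)} = \frac{-59 + V}{-132 + V}$
$- r{\left(n{\left(5,-9 \right)} \right)} = - \frac{-59 + \frac{9 + 5}{5}}{-132 + \frac{9 + 5}{5}} = - \frac{-59 + \frac{1}{5} \cdot 14}{-132 + \frac{1}{5} \cdot 14} = - \frac{-59 + \frac{14}{5}}{-132 + \frac{14}{5}} = - \frac{-281}{\left(- \frac{646}{5}\right) 5} = - \frac{\left(-5\right) \left(-281\right)}{646 \cdot 5} = \left(-1\right) \frac{281}{646} = - \frac{281}{646}$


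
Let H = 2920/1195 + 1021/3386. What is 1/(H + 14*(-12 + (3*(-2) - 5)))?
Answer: -809254/258358345 ≈ -0.0031323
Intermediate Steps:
H = 2221443/809254 (H = 2920*(1/1195) + 1021*(1/3386) = 584/239 + 1021/3386 = 2221443/809254 ≈ 2.7450)
1/(H + 14*(-12 + (3*(-2) - 5))) = 1/(2221443/809254 + 14*(-12 + (3*(-2) - 5))) = 1/(2221443/809254 + 14*(-12 + (-6 - 5))) = 1/(2221443/809254 + 14*(-12 - 11)) = 1/(2221443/809254 + 14*(-23)) = 1/(2221443/809254 - 322) = 1/(-258358345/809254) = -809254/258358345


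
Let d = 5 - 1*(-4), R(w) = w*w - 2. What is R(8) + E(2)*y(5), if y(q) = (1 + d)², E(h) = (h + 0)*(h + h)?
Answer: 862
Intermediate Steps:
R(w) = -2 + w² (R(w) = w² - 2 = -2 + w²)
E(h) = 2*h² (E(h) = h*(2*h) = 2*h²)
d = 9 (d = 5 + 4 = 9)
y(q) = 100 (y(q) = (1 + 9)² = 10² = 100)
R(8) + E(2)*y(5) = (-2 + 8²) + (2*2²)*100 = (-2 + 64) + (2*4)*100 = 62 + 8*100 = 62 + 800 = 862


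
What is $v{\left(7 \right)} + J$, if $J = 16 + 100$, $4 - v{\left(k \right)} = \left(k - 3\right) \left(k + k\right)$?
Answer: $64$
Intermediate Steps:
$v{\left(k \right)} = 4 - 2 k \left(-3 + k\right)$ ($v{\left(k \right)} = 4 - \left(k - 3\right) \left(k + k\right) = 4 - \left(-3 + k\right) 2 k = 4 - 2 k \left(-3 + k\right)$)
$J = 116$
$v{\left(7 \right)} + J = \left(4 - 2 \cdot 7^{2} + 6 \cdot 7\right) + 116 = \left(4 - 98 + 42\right) + 116 = -52 + 116 = 64$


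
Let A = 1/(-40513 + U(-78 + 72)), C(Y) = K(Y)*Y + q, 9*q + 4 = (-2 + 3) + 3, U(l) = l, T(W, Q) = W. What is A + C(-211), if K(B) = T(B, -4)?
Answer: 1803946398/40519 ≈ 44521.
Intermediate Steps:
K(B) = B
q = 0 (q = -4/9 + ((-2 + 3) + 3)/9 = -4/9 + (1 + 3)/9 = -4/9 + (⅑)*4 = -4/9 + 4/9 = 0)
C(Y) = Y² (C(Y) = Y*Y + 0 = Y² + 0 = Y²)
A = -1/40519 (A = 1/(-40513 + (-78 + 72)) = 1/(-40513 - 6) = 1/(-40519) = -1/40519 ≈ -2.4680e-5)
A + C(-211) = -1/40519 + (-211)² = -1/40519 + 44521 = 1803946398/40519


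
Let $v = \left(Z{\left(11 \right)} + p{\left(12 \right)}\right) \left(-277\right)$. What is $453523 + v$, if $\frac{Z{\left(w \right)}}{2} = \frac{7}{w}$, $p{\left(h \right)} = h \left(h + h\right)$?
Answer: $\frac{4107339}{11} \approx 3.7339 \cdot 10^{5}$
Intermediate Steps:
$p{\left(h \right)} = 2 h^{2}$ ($p{\left(h \right)} = h 2 h = 2 h^{2}$)
$Z{\left(w \right)} = \frac{14}{w}$ ($Z{\left(w \right)} = 2 \frac{7}{w} = \frac{14}{w}$)
$v = - \frac{881414}{11}$ ($v = \left(\frac{14}{11} + 2 \cdot 12^{2}\right) \left(-277\right) = \left(14 \cdot \frac{1}{11} + 2 \cdot 144\right) \left(-277\right) = \left(\frac{14}{11} + 288\right) \left(-277\right) = \frac{3182}{11} \left(-277\right) = - \frac{881414}{11} \approx -80129.0$)
$453523 + v = 453523 - \frac{881414}{11} = \frac{4107339}{11}$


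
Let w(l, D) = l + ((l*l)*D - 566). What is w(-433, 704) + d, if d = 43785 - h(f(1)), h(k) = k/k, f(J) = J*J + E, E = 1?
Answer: 132035041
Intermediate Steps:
f(J) = 1 + J² (f(J) = J*J + 1 = J² + 1 = 1 + J²)
h(k) = 1
w(l, D) = -566 + l + D*l² (w(l, D) = l + (l²*D - 566) = l + (D*l² - 566) = l + (-566 + D*l²) = -566 + l + D*l²)
d = 43784 (d = 43785 - 1*1 = 43785 - 1 = 43784)
w(-433, 704) + d = (-566 - 433 + 704*(-433)²) + 43784 = (-566 - 433 + 704*187489) + 43784 = (-566 - 433 + 131992256) + 43784 = 131991257 + 43784 = 132035041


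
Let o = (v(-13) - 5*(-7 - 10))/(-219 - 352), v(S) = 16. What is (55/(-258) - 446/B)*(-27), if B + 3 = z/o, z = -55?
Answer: 59996151/1337386 ≈ 44.861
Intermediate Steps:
o = -101/571 (o = (16 - 5*(-7 - 10))/(-219 - 352) = (16 - 5*(-17))/(-571) = (16 + 85)*(-1/571) = 101*(-1/571) = -101/571 ≈ -0.17688)
B = 31102/101 (B = -3 - 55/(-101/571) = -3 - 55*(-571/101) = -3 + 31405/101 = 31102/101 ≈ 307.94)
(55/(-258) - 446/B)*(-27) = (55/(-258) - 446/31102/101)*(-27) = (55*(-1/258) - 446*101/31102)*(-27) = (-55/258 - 22523/15551)*(-27) = -6666239/4012158*(-27) = 59996151/1337386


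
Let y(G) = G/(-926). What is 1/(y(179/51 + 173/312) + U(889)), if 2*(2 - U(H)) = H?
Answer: -4911504/2173362077 ≈ -0.0022599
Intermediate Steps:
y(G) = -G/926 (y(G) = G*(-1/926) = -G/926)
U(H) = 2 - H/2
1/(y(179/51 + 173/312) + U(889)) = 1/(-(179/51 + 173/312)/926 + (2 - ½*889)) = 1/(-(179*(1/51) + 173*(1/312))/926 + (2 - 889/2)) = 1/(-(179/51 + 173/312)/926 - 885/2) = 1/(-1/926*21557/5304 - 885/2) = 1/(-21557/4911504 - 885/2) = 1/(-2173362077/4911504) = -4911504/2173362077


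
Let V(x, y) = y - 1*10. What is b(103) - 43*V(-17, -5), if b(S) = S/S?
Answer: 646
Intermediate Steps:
V(x, y) = -10 + y (V(x, y) = y - 10 = -10 + y)
b(S) = 1
b(103) - 43*V(-17, -5) = 1 - 43*(-10 - 5) = 1 - 43*(-15) = 1 - 1*(-645) = 1 + 645 = 646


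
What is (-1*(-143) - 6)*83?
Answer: 11371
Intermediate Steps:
(-1*(-143) - 6)*83 = (143 - 6)*83 = 137*83 = 11371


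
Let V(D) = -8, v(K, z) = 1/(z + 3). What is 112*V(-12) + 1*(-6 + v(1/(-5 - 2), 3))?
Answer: -5411/6 ≈ -901.83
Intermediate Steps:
v(K, z) = 1/(3 + z)
112*V(-12) + 1*(-6 + v(1/(-5 - 2), 3)) = 112*(-8) + 1*(-6 + 1/(3 + 3)) = -896 + 1*(-6 + 1/6) = -896 + 1*(-6 + ⅙) = -896 + 1*(-35/6) = -896 - 35/6 = -5411/6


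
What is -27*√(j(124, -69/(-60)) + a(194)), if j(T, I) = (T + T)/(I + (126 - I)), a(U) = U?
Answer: -9*√86422/7 ≈ -377.97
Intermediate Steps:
j(T, I) = T/63 (j(T, I) = (2*T)/126 = (2*T)*(1/126) = T/63)
-27*√(j(124, -69/(-60)) + a(194)) = -27*√((1/63)*124 + 194) = -27*√(124/63 + 194) = -9*√86422/7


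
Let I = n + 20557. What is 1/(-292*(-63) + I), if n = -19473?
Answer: 1/19480 ≈ 5.1335e-5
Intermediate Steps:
I = 1084 (I = -19473 + 20557 = 1084)
1/(-292*(-63) + I) = 1/(-292*(-63) + 1084) = 1/(18396 + 1084) = 1/19480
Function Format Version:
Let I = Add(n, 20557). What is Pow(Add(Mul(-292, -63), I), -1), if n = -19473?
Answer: Rational(1, 19480) ≈ 5.1335e-5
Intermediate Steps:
I = 1084 (I = Add(-19473, 20557) = 1084)
Pow(Add(Mul(-292, -63), I), -1) = Pow(Add(Mul(-292, -63), 1084), -1) = Pow(Add(18396, 1084), -1) = Pow(19480, -1) = Rational(1, 19480)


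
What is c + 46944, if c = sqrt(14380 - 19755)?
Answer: 46944 + 5*I*sqrt(215) ≈ 46944.0 + 73.314*I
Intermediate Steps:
c = 5*I*sqrt(215) (c = sqrt(-5375) = 5*I*sqrt(215) ≈ 73.314*I)
c + 46944 = 5*I*sqrt(215) + 46944 = 46944 + 5*I*sqrt(215)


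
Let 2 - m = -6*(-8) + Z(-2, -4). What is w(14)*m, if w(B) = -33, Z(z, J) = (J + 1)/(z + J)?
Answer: 3069/2 ≈ 1534.5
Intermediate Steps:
Z(z, J) = (1 + J)/(J + z)
m = -93/2 (m = 2 - (-6*(-8) + (1 - 4)/(-4 - 2)) = 2 - (48 - 3/(-6)) = 2 - (48 - ⅙*(-3)) = 2 - (48 + ½) = 2 - 1*97/2 = 2 - 97/2 = -93/2 ≈ -46.500)
w(14)*m = -33*(-93/2) = 3069/2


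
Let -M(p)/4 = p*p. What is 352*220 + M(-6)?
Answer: 77296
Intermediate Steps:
M(p) = -4*p² (M(p) = -4*p*p = -4*p²)
352*220 + M(-6) = 352*220 - 4*(-6)² = 77440 - 4*36 = 77440 - 144 = 77296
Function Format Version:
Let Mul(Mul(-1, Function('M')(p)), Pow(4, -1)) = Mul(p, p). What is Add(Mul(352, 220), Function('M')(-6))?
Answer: 77296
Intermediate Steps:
Function('M')(p) = Mul(-4, Pow(p, 2)) (Function('M')(p) = Mul(-4, Mul(p, p)) = Mul(-4, Pow(p, 2)))
Add(Mul(352, 220), Function('M')(-6)) = Add(Mul(352, 220), Mul(-4, Pow(-6, 2))) = Add(77440, Mul(-4, 36)) = Add(77440, -144) = 77296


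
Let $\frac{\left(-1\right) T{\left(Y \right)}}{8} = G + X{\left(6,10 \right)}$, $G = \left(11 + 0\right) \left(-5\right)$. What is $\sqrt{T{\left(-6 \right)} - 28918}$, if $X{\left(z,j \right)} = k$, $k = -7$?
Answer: $3 i \sqrt{3158} \approx 168.59 i$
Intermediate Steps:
$X{\left(z,j \right)} = -7$
$G = -55$ ($G = 11 \left(-5\right) = -55$)
$T{\left(Y \right)} = 496$ ($T{\left(Y \right)} = - 8 \left(-55 - 7\right) = \left(-8\right) \left(-62\right) = 496$)
$\sqrt{T{\left(-6 \right)} - 28918} = \sqrt{496 - 28918} = \sqrt{-28422} = 3 i \sqrt{3158}$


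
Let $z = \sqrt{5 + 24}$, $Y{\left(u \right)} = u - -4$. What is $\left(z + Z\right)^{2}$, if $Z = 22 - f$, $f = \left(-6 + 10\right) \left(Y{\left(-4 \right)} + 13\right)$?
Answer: $\left(30 - \sqrt{29}\right)^{2} \approx 605.89$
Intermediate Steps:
$Y{\left(u \right)} = 4 + u$ ($Y{\left(u \right)} = u + 4 = 4 + u$)
$f = 52$ ($f = \left(-6 + 10\right) \left(\left(4 - 4\right) + 13\right) = 4 \left(0 + 13\right) = 4 \cdot 13 = 52$)
$z = \sqrt{29} \approx 5.3852$
$Z = -30$ ($Z = 22 - 52 = -30$)
$\left(z + Z\right)^{2} = \left(\sqrt{29} - 30\right)^{2} = \left(-30 + \sqrt{29}\right)^{2}$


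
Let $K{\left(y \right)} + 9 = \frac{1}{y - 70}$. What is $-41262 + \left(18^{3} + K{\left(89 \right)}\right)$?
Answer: $- \frac{673340}{19} \approx -35439.0$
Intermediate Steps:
$K{\left(y \right)} = -9 + \frac{1}{-70 + y}$ ($K{\left(y \right)} = -9 + \frac{1}{y - 70} = -9 + \frac{1}{-70 + y}$)
$-41262 + \left(18^{3} + K{\left(89 \right)}\right) = -41262 + \left(18^{3} + \frac{631 - 801}{-70 + 89}\right) = -41262 + \left(5832 + \frac{631 - 801}{19}\right) = -41262 + \left(5832 + \frac{1}{19} \left(-170\right)\right) = -41262 + \left(5832 - \frac{170}{19}\right) = -41262 + \frac{110638}{19} = - \frac{673340}{19}$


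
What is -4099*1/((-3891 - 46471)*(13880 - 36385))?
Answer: -4099/1133396810 ≈ -3.6166e-6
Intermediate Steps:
-4099*1/((-3891 - 46471)*(13880 - 36385)) = -4099/((-22505*(-50362))) = -4099/1133396810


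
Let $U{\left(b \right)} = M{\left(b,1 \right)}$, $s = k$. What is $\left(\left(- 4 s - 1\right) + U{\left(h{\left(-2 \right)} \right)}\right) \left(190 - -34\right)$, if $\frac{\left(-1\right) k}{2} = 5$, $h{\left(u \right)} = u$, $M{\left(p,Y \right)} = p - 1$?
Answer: $8064$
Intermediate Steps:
$M{\left(p,Y \right)} = -1 + p$
$k = -10$ ($k = \left(-2\right) 5 = -10$)
$s = -10$
$U{\left(b \right)} = -1 + b$
$\left(\left(- 4 s - 1\right) + U{\left(h{\left(-2 \right)} \right)}\right) \left(190 - -34\right) = \left(\left(\left(-4\right) \left(-10\right) - 1\right) - 3\right) \left(190 - -34\right) = \left(\left(40 - 1\right) - 3\right) \left(190 + 34\right) = \left(39 - 3\right) 224 = 36 \cdot 224 = 8064$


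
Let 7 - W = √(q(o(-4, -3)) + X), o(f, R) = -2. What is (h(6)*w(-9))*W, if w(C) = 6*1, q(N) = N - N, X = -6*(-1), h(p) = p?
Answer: 252 - 36*√6 ≈ 163.82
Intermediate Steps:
X = 6
q(N) = 0
w(C) = 6
W = 7 - √6 (W = 7 - √(0 + 6) = 7 - √6 ≈ 4.5505)
(h(6)*w(-9))*W = (6*6)*(7 - √6) = 36*(7 - √6) = 252 - 36*√6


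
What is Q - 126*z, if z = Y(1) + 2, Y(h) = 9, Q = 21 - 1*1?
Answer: -1366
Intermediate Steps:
Q = 20 (Q = 21 - 1 = 20)
z = 11 (z = 9 + 2 = 11)
Q - 126*z = 20 - 126*11 = 20 - 1386 = -1366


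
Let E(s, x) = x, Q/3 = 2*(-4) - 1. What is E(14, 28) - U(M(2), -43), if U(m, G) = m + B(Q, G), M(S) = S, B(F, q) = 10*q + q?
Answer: 499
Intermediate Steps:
Q = -27 (Q = 3*(2*(-4) - 1) = 3*(-8 - 1) = 3*(-9) = -27)
B(F, q) = 11*q
U(m, G) = m + 11*G
E(14, 28) - U(M(2), -43) = 28 - (2 + 11*(-43)) = 28 - (2 - 473) = 28 - 1*(-471) = 28 + 471 = 499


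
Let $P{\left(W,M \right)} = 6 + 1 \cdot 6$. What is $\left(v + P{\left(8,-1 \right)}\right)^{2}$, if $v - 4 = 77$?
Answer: $8649$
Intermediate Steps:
$v = 81$ ($v = 4 + 77 = 81$)
$P{\left(W,M \right)} = 12$ ($P{\left(W,M \right)} = 6 + 6 = 12$)
$\left(v + P{\left(8,-1 \right)}\right)^{2} = \left(81 + 12\right)^{2} = 93^{2} = 8649$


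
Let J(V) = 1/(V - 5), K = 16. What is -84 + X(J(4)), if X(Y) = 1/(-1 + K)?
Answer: -1259/15 ≈ -83.933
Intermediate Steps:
J(V) = 1/(-5 + V)
X(Y) = 1/15 (X(Y) = 1/(-1 + 16) = 1/15)
-84 + X(J(4)) = -84 + 1/15 = -1259/15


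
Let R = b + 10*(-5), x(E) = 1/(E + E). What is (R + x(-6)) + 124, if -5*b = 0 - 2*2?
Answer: 4483/60 ≈ 74.717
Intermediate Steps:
b = 4/5 (b = -(0 - 2*2)/5 = -(0 - 4)/5 = -1/5*(-4) = 4/5 ≈ 0.80000)
x(E) = 1/(2*E)
R = -246/5 (R = 4/5 + 10*(-5) = 4/5 - 50 = -246/5 ≈ -49.200)
(R + x(-6)) + 124 = (-246/5 + (1/2)/(-6)) + 124 = (-246/5 + (1/2)*(-1/6)) + 124 = (-246/5 - 1/12) + 124 = -2957/60 + 124 = 4483/60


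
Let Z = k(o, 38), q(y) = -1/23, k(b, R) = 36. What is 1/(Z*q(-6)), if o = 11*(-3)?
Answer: -23/36 ≈ -0.63889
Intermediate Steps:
o = -33
q(y) = -1/23 (q(y) = -1*1/23 = -1/23)
Z = 36
1/(Z*q(-6)) = 1/(36*(-1/23)) = (1/36)*(-23) = -23/36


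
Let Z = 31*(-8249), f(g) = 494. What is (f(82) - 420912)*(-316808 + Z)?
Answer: 240700656286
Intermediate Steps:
Z = -255719
(f(82) - 420912)*(-316808 + Z) = (494 - 420912)*(-316808 - 255719) = -420418*(-572527) = 240700656286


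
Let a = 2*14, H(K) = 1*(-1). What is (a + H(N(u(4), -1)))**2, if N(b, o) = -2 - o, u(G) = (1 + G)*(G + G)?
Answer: 729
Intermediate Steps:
u(G) = 2*G*(1 + G) (u(G) = (1 + G)*(2*G) = 2*G*(1 + G))
H(K) = -1
a = 28
(a + H(N(u(4), -1)))**2 = (28 - 1)**2 = 27**2 = 729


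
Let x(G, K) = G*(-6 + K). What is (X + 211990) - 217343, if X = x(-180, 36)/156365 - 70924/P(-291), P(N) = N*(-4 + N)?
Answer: -14373138775657/2684630685 ≈ -5353.9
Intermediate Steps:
X = -2310718852/2684630685 (X = -180*(-6 + 36)/156365 - 70924*(-1/(291*(-4 - 291))) = -180*30*(1/156365) - 70924/((-291*(-295))) = -5400*1/156365 - 70924/85845 = -1080/31273 - 70924*1/85845 = -1080/31273 - 70924/85845 = -2310718852/2684630685 ≈ -0.86072)
(X + 211990) - 217343 = (-2310718852/2684630685 + 211990) - 217343 = 569112548194298/2684630685 - 217343 = -14373138775657/2684630685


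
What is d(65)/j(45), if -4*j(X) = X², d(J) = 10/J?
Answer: -8/26325 ≈ -0.00030389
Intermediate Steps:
j(X) = -X²/4
d(65)/j(45) = (10/65)/((-¼*45²)) = (10*(1/65))/((-¼*2025)) = 2/(13*(-2025/4)) = (2/13)*(-4/2025) = -8/26325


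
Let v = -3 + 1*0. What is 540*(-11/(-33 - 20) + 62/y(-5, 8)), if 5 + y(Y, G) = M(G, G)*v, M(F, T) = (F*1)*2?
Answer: -27540/53 ≈ -519.62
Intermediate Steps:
M(F, T) = 2*F (M(F, T) = F*2 = 2*F)
v = -3 (v = -3 + 0 = -3)
y(Y, G) = -5 - 6*G (y(Y, G) = -5 + (2*G)*(-3) = -5 - 6*G)
540*(-11/(-33 - 20) + 62/y(-5, 8)) = 540*(-11/(-33 - 20) + 62/(-5 - 6*8)) = 540*(-11/(-53) + 62/(-5 - 48)) = 540*(-11*(-1/53) + 62/(-53)) = 540*(11/53 + 62*(-1/53)) = 540*(11/53 - 62/53) = 540*(-51/53) = -27540/53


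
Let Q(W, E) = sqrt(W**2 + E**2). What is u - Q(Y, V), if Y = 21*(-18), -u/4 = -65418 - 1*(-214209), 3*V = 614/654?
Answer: -595164 - sqrt(137506083373)/981 ≈ -5.9554e+5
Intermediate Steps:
V = 307/981 (V = (614/654)/3 = (614*(1/654))/3 = (1/3)*(307/327) = 307/981 ≈ 0.31295)
u = -595164 (u = -4*(-65418 - 1*(-214209)) = -4*(-65418 + 214209) = -4*148791 = -595164)
Y = -378
Q(W, E) = sqrt(E**2 + W**2)
u - Q(Y, V) = -595164 - sqrt((307/981)**2 + (-378)**2) = -595164 - sqrt(94249/962361 + 142884) = -595164 - sqrt(137506083373/962361) = -595164 - sqrt(137506083373)/981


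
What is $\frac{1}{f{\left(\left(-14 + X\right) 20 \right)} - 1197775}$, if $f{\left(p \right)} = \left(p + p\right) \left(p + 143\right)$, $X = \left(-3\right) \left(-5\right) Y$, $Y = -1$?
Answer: $- \frac{1}{690855} \approx -1.4475 \cdot 10^{-6}$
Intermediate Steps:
$X = -15$ ($X = \left(-3\right) \left(-5\right) \left(-1\right) = 15 \left(-1\right) = -15$)
$f{\left(p \right)} = 2 p \left(143 + p\right)$
$\frac{1}{f{\left(\left(-14 + X\right) 20 \right)} - 1197775} = \frac{1}{2 \left(-14 - 15\right) 20 \left(143 + \left(-14 - 15\right) 20\right) - 1197775} = \frac{1}{2 \left(\left(-29\right) 20\right) \left(143 - 580\right) - 1197775} = \frac{1}{2 \left(-580\right) \left(143 - 580\right) - 1197775} = \frac{1}{2 \left(-580\right) \left(-437\right) - 1197775} = \frac{1}{506920 - 1197775} = \frac{1}{-690855} = - \frac{1}{690855}$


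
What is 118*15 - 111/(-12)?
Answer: 7117/4 ≈ 1779.3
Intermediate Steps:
118*15 - 111/(-12) = 1770 - 111*(-1/12) = 1770 + 37/4 = 7117/4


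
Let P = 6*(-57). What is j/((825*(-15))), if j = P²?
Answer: -12996/1375 ≈ -9.4516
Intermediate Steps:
P = -342
j = 116964 (j = (-342)² = 116964)
j/((825*(-15))) = 116964/((825*(-15))) = 116964/(-12375) = 116964*(-1/12375) = -12996/1375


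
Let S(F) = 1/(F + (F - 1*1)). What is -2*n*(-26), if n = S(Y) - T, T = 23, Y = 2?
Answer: -3536/3 ≈ -1178.7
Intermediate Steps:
S(F) = 1/(-1 + 2*F) (S(F) = 1/(F + (F - 1)) = 1/(F + (-1 + F)) = 1/(-1 + 2*F))
n = -68/3 (n = 1/(-1 + 2*2) - 1*23 = 1/(-1 + 4) - 23 = 1/3 - 23 = ⅓ - 23 = -68/3 ≈ -22.667)
-2*n*(-26) = -2*(-68/3)*(-26) = (136/3)*(-26) = -3536/3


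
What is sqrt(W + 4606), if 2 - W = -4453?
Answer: sqrt(9061) ≈ 95.189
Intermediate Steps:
W = 4455 (W = 2 - 1*(-4453) = 2 + 4453 = 4455)
sqrt(W + 4606) = sqrt(4455 + 4606) = sqrt(9061)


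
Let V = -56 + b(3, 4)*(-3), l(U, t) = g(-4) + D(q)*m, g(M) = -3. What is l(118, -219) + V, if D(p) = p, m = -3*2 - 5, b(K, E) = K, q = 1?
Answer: -79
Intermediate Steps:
m = -11 (m = -6 - 5 = -11)
l(U, t) = -14 (l(U, t) = -3 + 1*(-11) = -3 - 11 = -14)
V = -65 (V = -56 + 3*(-3) = -56 - 9 = -65)
l(118, -219) + V = -14 - 65 = -79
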